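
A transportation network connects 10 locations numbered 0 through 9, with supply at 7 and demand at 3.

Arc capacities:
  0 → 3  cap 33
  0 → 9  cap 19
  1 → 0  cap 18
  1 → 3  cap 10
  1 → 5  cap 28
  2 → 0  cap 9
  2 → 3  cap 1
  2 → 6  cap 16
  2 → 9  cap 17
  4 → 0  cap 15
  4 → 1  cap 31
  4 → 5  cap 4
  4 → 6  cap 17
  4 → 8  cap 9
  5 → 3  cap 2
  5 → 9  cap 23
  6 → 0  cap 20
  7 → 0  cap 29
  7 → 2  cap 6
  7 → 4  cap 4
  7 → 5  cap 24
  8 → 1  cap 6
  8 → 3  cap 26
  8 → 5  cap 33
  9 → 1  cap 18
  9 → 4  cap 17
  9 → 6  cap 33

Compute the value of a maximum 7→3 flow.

augment #1: 7→0→3 bottleneck 29, total now 29
augment #2: 7→2→3 bottleneck 1, total now 30
augment #3: 7→5→3 bottleneck 2, total now 32
augment #4: 7→2→0→3 bottleneck 4, total now 36
augment #5: 7→4→1→3 bottleneck 4, total now 40
augment #6: 7→2→9→1→3 bottleneck 1, total now 41
augment #7: 7→5→9→1→3 bottleneck 5, total now 46
augment #8: 7→5→9→4→8→3 bottleneck 9, total now 55

Maximum flow value: 55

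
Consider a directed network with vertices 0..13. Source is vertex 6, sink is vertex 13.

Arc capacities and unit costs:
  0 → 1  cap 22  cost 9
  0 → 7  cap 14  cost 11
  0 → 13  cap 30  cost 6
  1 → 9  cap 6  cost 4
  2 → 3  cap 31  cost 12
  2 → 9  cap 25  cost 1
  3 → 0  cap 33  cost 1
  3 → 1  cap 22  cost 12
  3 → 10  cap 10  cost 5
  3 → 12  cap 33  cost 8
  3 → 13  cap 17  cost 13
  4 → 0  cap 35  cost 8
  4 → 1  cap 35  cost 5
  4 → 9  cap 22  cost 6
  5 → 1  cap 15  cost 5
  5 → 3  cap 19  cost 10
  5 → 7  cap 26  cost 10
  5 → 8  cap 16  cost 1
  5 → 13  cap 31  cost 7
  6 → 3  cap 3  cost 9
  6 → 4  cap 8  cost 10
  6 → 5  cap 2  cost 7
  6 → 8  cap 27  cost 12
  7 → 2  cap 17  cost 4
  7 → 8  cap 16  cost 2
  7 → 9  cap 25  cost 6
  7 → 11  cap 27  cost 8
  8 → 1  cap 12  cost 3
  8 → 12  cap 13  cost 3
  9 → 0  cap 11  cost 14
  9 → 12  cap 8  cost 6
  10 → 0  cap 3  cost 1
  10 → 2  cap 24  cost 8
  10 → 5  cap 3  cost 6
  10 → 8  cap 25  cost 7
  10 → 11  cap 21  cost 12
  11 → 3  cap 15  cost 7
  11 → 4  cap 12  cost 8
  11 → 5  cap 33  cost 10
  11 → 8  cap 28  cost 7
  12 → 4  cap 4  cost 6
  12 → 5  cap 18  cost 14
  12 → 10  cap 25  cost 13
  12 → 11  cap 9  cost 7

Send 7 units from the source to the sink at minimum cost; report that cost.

shortest-cost path #1: 6→5→13 push 2 @ unit cost 14 (adds 28)
shortest-cost path #2: 6→3→0→13 push 3 @ unit cost 16 (adds 48)
shortest-cost path #3: 6→4→0→13 push 2 @ unit cost 24 (adds 48)
total cost = 124

Minimum cost for 7 units: 124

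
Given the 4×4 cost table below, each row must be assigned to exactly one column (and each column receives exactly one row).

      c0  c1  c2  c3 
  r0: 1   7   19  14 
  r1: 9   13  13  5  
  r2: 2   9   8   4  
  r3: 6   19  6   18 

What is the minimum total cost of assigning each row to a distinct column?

optimal assignment: row0→col1 (cost 7), row1→col3 (cost 5), row2→col0 (cost 2), row3→col2 (cost 6)
total = 7 + 5 + 2 + 6 = 20

Minimum assignment cost: 20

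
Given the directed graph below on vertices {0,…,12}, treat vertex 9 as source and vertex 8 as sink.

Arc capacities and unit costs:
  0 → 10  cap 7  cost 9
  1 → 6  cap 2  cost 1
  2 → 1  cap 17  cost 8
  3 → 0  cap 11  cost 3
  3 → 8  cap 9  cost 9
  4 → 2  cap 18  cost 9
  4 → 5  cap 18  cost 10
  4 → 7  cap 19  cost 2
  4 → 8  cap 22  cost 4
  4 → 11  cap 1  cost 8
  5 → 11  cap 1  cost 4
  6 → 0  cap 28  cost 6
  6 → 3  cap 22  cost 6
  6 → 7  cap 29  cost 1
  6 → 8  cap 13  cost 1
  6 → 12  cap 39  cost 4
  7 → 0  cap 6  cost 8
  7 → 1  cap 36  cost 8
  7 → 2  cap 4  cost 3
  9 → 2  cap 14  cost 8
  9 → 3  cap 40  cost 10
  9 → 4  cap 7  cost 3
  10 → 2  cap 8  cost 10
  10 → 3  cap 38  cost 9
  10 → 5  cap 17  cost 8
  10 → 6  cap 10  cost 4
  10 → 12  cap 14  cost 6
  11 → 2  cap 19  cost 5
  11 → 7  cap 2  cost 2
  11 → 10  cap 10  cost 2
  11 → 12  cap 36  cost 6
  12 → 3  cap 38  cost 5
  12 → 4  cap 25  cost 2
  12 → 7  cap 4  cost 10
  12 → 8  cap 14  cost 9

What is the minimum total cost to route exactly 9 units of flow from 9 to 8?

shortest-cost path #1: 9→4→8 push 7 @ unit cost 7 (adds 49)
shortest-cost path #2: 9→2→1→6→8 push 2 @ unit cost 18 (adds 36)
total cost = 85

Minimum cost for 9 units: 85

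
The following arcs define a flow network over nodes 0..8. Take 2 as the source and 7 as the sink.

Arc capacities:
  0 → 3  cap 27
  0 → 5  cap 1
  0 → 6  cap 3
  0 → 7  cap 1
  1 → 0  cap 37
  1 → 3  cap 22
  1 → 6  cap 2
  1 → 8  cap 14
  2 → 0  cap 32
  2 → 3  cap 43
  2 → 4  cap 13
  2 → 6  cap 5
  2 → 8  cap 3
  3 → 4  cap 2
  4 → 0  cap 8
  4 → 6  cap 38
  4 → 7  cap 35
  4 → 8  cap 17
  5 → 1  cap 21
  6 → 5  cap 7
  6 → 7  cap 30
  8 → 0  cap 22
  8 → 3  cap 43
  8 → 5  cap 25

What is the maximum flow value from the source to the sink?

Maximum flow value: 26

augment #1: 2→0→7 bottleneck 1, total now 1
augment #2: 2→4→7 bottleneck 13, total now 14
augment #3: 2→6→7 bottleneck 5, total now 19
augment #4: 2→0→6→7 bottleneck 3, total now 22
augment #5: 2→3→4→7 bottleneck 2, total now 24
augment #6: 2→0→5→1→6→7 bottleneck 1, total now 25
augment #7: 2→8→5→1→6→7 bottleneck 1, total now 26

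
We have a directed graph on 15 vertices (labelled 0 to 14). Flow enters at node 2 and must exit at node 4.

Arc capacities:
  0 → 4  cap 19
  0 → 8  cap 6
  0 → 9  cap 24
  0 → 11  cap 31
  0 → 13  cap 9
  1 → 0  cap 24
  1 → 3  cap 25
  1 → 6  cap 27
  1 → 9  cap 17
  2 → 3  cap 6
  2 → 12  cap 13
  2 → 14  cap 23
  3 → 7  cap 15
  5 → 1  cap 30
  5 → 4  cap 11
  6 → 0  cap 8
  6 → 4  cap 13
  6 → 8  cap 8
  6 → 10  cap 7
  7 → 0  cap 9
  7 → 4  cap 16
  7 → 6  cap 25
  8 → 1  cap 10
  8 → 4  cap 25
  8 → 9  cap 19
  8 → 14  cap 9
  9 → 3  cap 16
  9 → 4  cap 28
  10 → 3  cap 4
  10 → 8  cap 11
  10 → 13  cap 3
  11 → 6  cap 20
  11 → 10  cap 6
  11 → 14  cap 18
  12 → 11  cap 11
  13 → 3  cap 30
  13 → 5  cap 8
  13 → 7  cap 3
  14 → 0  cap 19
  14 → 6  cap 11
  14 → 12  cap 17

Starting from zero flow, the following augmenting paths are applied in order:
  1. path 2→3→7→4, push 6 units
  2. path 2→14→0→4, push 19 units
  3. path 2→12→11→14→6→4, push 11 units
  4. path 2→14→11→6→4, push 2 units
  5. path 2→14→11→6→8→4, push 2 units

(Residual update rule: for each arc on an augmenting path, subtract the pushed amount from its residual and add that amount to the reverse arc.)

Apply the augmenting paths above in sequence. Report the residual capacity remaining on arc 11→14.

Residual capacity of (11,14): 11

after path 1 (2→3→7→4, push 6): res(11,14)=18
after path 2 (2→14→0→4, push 19): res(11,14)=18
after path 3 (2→12→11→14→6→4, push 11): res(11,14)=7
after path 4 (2→14→11→6→4, push 2): res(11,14)=9
after path 5 (2→14→11→6→8→4, push 2): res(11,14)=11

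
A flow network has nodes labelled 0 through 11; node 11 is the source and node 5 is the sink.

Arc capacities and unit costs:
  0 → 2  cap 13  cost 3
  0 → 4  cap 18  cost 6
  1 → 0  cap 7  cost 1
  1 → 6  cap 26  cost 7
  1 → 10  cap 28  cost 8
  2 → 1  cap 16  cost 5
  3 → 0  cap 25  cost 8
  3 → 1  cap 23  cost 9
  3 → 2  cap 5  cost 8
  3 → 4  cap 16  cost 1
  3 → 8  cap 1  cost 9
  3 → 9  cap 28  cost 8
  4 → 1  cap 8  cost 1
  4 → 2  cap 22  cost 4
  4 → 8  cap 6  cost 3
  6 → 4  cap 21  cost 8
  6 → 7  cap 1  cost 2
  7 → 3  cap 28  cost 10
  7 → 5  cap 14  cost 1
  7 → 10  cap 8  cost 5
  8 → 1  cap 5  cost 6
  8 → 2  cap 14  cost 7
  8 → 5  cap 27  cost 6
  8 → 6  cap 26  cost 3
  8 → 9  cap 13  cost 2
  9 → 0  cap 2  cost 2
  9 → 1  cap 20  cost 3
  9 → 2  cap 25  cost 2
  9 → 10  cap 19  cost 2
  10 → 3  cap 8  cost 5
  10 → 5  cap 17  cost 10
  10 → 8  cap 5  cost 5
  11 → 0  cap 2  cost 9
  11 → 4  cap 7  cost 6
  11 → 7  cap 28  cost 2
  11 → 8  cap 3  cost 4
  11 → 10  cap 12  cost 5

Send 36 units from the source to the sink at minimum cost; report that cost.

shortest-cost path #1: 11→7→5 push 14 @ unit cost 3 (adds 42)
shortest-cost path #2: 11→8→5 push 3 @ unit cost 10 (adds 30)
shortest-cost path #3: 11→4→8→5 push 6 @ unit cost 15 (adds 90)
shortest-cost path #4: 11→10→5 push 12 @ unit cost 15 (adds 180)
shortest-cost path #5: 11→7→10→5 push 1 @ unit cost 17 (adds 17)
total cost = 359

Minimum cost for 36 units: 359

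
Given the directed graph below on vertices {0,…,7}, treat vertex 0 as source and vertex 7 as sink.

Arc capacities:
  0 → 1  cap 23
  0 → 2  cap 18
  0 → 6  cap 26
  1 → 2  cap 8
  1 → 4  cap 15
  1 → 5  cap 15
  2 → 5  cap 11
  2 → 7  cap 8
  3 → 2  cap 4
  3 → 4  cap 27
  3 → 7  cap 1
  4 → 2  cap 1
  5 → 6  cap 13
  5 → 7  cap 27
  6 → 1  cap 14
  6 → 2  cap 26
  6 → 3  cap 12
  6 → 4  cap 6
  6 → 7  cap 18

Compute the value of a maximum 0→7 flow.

Maximum flow value: 53

augment #1: 0→2→7 bottleneck 8, total now 8
augment #2: 0→6→7 bottleneck 18, total now 26
augment #3: 0→1→5→7 bottleneck 15, total now 41
augment #4: 0→2→5→7 bottleneck 10, total now 51
augment #5: 0→6→3→7 bottleneck 1, total now 52
augment #6: 0→1→2→5→7 bottleneck 1, total now 53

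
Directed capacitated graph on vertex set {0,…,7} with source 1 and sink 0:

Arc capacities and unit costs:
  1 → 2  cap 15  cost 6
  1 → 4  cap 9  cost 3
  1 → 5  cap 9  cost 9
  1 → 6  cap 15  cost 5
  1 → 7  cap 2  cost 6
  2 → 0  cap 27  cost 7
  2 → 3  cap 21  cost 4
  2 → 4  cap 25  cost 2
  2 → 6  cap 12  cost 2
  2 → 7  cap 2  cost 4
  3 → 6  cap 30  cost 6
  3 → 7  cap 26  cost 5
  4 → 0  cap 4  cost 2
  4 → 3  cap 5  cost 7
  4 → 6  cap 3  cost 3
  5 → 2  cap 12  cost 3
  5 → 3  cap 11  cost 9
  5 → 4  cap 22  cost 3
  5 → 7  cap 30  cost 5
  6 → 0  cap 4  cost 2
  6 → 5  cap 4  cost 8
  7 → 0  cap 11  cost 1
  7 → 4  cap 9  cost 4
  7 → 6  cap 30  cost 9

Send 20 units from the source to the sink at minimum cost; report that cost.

shortest-cost path #1: 1→4→0 push 4 @ unit cost 5 (adds 20)
shortest-cost path #2: 1→6→0 push 4 @ unit cost 7 (adds 28)
shortest-cost path #3: 1→7→0 push 2 @ unit cost 7 (adds 14)
shortest-cost path #4: 1→2→7→0 push 2 @ unit cost 11 (adds 22)
shortest-cost path #5: 1→2→0 push 8 @ unit cost 13 (adds 104)
total cost = 188

Minimum cost for 20 units: 188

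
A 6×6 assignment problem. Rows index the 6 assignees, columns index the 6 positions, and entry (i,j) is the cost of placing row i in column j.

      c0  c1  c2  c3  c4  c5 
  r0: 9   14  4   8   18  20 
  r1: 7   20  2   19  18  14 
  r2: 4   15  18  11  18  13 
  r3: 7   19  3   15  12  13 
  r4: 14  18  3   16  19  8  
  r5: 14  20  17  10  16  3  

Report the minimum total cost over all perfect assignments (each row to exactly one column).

optimal assignment: row0→col3 (cost 8), row1→col2 (cost 2), row2→col0 (cost 4), row3→col4 (cost 12), row4→col1 (cost 18), row5→col5 (cost 3)
total = 8 + 2 + 4 + 12 + 18 + 3 = 47

Minimum assignment cost: 47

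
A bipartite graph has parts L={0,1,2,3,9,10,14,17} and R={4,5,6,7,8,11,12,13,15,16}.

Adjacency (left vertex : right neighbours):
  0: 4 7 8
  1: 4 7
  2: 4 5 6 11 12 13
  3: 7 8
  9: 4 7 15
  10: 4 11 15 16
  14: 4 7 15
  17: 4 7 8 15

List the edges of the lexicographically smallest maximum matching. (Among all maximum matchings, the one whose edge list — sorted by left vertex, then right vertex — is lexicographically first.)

|M| = 6 (so the lex-smallest maximum matching has 6 edges)
process left vertices in ascending order; for each, take the smallest-labelled available neighbour that still permits 6 edges overall, or leave it unmatched if none does
lex-smallest matching: {0-4, 1-7, 2-5, 3-8, 9-15, 10-11}

Lex-smallest maximum matching: {(0,4), (1,7), (2,5), (3,8), (9,15), (10,11)}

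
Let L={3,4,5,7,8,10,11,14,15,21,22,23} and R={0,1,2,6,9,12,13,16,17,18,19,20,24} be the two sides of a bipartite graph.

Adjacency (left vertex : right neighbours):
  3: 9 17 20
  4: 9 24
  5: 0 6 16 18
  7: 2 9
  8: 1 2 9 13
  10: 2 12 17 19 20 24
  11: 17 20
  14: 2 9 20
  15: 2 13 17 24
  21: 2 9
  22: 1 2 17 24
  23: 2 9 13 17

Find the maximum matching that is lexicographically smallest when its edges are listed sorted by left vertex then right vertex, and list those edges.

|M| = 9 (so the lex-smallest maximum matching has 9 edges)
process left vertices in ascending order; for each, take the smallest-labelled available neighbour that still permits 9 edges overall, or leave it unmatched if none does
lex-smallest matching: {3-9, 4-24, 5-0, 7-2, 8-1, 10-12, 11-17, 14-20, 15-13}

Lex-smallest maximum matching: {(3,9), (4,24), (5,0), (7,2), (8,1), (10,12), (11,17), (14,20), (15,13)}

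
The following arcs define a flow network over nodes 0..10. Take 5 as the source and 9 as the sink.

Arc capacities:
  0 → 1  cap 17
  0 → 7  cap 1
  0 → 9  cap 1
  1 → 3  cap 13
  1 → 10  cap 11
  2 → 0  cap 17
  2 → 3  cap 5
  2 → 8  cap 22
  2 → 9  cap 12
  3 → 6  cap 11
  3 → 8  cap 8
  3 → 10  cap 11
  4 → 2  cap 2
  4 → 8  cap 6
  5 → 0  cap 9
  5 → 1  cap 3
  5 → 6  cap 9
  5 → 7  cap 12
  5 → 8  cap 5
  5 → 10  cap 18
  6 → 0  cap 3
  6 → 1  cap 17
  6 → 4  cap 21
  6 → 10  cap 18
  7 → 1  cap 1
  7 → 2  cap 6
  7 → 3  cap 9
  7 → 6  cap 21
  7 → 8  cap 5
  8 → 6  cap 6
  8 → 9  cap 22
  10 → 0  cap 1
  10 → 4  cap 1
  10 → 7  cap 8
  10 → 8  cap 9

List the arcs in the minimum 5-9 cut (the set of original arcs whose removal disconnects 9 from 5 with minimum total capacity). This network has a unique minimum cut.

Min-cut arcs: {(0,9), (4,2), (7,2), (8,9)} (total capacity 31)

augment #1: 5→0→9 push 1
augment #2: 5→8→9 push 5
augment #3: 5→7→2→9 push 6
augment #4: 5→7→8→9 push 5
augment #5: 5→10→8→9 push 9
augment #6: 5→1→3→8→9 push 3
augment #7: 5→6→4→2→9 push 2
max flow = 31; residual-reachable set from 5 gives S-side
cut edges (S→T): {(0,9), (4,2), (7,2), (8,9)} total cap 31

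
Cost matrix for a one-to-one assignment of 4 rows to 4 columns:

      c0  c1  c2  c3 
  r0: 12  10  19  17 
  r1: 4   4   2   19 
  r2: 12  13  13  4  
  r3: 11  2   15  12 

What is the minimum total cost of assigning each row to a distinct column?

Minimum assignment cost: 20

optimal assignment: row0→col0 (cost 12), row1→col2 (cost 2), row2→col3 (cost 4), row3→col1 (cost 2)
total = 12 + 2 + 4 + 2 = 20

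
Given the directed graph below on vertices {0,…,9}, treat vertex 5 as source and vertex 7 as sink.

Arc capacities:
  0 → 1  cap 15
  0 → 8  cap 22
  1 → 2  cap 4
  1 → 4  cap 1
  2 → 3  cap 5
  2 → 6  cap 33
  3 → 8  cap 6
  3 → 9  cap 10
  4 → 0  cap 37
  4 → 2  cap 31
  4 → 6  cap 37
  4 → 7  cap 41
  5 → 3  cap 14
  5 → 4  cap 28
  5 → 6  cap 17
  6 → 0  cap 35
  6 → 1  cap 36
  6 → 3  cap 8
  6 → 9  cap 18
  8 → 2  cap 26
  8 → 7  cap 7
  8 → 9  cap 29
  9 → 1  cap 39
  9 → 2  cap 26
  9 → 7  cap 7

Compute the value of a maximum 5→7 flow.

Maximum flow value: 43

augment #1: 5→4→7 bottleneck 28, total now 28
augment #2: 5→3→8→7 bottleneck 6, total now 34
augment #3: 5→3→9→7 bottleneck 7, total now 41
augment #4: 5→6→0→8→7 bottleneck 1, total now 42
augment #5: 5→6→1→4→7 bottleneck 1, total now 43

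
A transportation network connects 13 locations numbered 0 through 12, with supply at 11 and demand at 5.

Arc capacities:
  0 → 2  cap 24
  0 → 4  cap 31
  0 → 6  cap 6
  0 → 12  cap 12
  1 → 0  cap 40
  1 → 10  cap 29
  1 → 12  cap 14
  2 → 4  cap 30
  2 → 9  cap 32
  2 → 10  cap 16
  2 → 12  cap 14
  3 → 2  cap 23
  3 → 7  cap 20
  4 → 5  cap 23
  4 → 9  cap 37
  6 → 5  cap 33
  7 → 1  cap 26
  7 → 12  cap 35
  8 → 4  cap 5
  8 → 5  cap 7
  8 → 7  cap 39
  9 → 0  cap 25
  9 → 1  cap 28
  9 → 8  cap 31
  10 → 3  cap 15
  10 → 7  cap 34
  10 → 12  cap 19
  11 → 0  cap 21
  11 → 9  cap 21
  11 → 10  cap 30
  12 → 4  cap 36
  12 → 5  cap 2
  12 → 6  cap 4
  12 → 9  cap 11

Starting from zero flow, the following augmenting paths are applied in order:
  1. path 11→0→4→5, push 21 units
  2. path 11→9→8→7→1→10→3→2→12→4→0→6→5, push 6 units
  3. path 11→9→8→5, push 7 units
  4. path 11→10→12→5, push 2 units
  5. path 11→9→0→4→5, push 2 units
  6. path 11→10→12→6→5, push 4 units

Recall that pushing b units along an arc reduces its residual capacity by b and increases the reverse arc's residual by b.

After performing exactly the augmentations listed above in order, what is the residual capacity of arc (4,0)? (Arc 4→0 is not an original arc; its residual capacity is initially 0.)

after path 1 (11→0→4→5, push 21): res(4,0)=21
after path 2 (11→9→8→7→1→10→3→2→12→4→0→6→5, push 6): res(4,0)=15
after path 3 (11→9→8→5, push 7): res(4,0)=15
after path 4 (11→10→12→5, push 2): res(4,0)=15
after path 5 (11→9→0→4→5, push 2): res(4,0)=17
after path 6 (11→10→12→6→5, push 4): res(4,0)=17

Residual capacity of (4,0): 17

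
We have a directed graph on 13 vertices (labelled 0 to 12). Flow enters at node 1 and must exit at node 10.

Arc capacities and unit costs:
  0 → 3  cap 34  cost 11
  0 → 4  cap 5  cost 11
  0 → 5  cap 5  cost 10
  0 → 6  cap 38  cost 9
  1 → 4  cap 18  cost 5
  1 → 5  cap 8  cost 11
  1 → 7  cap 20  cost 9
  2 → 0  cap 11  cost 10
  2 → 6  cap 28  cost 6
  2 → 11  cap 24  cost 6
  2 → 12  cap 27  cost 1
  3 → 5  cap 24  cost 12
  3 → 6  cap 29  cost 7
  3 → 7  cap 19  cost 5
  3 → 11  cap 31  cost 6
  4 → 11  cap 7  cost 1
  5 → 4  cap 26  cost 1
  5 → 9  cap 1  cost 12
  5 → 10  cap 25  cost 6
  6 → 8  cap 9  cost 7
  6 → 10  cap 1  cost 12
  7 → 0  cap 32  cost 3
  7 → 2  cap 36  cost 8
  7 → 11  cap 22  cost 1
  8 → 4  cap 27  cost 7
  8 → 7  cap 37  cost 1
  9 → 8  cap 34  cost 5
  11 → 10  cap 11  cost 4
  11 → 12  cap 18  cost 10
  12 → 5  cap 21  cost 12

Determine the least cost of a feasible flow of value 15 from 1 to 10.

Minimum cost for 15 units: 194

shortest-cost path #1: 1→4→11→10 push 7 @ unit cost 10 (adds 70)
shortest-cost path #2: 1→7→11→10 push 4 @ unit cost 14 (adds 56)
shortest-cost path #3: 1→5→10 push 4 @ unit cost 17 (adds 68)
total cost = 194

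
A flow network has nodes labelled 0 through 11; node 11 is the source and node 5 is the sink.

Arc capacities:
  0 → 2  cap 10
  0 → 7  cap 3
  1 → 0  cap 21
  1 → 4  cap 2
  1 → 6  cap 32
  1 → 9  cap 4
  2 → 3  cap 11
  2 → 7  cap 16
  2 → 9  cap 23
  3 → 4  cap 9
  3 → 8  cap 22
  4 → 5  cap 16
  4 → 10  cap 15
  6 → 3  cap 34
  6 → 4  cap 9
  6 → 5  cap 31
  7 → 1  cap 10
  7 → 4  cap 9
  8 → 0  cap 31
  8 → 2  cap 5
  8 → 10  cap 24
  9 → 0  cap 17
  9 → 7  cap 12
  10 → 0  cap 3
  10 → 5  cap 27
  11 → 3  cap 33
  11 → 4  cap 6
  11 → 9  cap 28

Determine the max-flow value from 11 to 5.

Maximum flow value: 53

augment #1: 11→4→5 bottleneck 6, total now 6
augment #2: 11→3→4→5 bottleneck 9, total now 15
augment #3: 11→3→8→10→5 bottleneck 22, total now 37
augment #4: 11→9→7→4→5 bottleneck 1, total now 38
augment #5: 11→9→7→1→6→5 bottleneck 10, total now 48
augment #6: 11→9→7→4→10→5 bottleneck 1, total now 49
augment #7: 11→9→0→7→4→10→5 bottleneck 3, total now 52
augment #8: 11→9→0→2→7→4→10→5 bottleneck 1, total now 53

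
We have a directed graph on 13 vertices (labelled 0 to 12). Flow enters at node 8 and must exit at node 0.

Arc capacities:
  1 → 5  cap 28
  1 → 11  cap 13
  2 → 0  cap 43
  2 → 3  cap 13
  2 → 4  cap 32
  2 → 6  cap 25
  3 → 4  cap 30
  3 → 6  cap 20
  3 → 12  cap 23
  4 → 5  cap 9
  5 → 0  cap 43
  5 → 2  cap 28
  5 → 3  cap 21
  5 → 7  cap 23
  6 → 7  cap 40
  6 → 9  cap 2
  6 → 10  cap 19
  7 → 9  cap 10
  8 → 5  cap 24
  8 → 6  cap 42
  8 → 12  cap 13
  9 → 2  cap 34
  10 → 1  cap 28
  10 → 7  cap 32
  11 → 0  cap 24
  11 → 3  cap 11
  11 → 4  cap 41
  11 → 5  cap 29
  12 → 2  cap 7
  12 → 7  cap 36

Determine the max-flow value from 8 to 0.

augment #1: 8→5→0 bottleneck 24, total now 24
augment #2: 8→12→2→0 bottleneck 7, total now 31
augment #3: 8→6→9→2→0 bottleneck 2, total now 33
augment #4: 8→6→7→9→2→0 bottleneck 10, total now 43
augment #5: 8→6→10→1→5→0 bottleneck 19, total now 62

Maximum flow value: 62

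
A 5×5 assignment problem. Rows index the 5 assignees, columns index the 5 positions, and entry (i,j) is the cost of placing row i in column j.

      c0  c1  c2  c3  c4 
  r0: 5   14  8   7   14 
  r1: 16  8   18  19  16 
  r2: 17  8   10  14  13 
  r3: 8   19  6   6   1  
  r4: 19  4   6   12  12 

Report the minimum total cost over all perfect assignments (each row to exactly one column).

optimal assignment: row0→col0 (cost 5), row1→col1 (cost 8), row2→col3 (cost 14), row3→col4 (cost 1), row4→col2 (cost 6)
total = 5 + 8 + 14 + 1 + 6 = 34

Minimum assignment cost: 34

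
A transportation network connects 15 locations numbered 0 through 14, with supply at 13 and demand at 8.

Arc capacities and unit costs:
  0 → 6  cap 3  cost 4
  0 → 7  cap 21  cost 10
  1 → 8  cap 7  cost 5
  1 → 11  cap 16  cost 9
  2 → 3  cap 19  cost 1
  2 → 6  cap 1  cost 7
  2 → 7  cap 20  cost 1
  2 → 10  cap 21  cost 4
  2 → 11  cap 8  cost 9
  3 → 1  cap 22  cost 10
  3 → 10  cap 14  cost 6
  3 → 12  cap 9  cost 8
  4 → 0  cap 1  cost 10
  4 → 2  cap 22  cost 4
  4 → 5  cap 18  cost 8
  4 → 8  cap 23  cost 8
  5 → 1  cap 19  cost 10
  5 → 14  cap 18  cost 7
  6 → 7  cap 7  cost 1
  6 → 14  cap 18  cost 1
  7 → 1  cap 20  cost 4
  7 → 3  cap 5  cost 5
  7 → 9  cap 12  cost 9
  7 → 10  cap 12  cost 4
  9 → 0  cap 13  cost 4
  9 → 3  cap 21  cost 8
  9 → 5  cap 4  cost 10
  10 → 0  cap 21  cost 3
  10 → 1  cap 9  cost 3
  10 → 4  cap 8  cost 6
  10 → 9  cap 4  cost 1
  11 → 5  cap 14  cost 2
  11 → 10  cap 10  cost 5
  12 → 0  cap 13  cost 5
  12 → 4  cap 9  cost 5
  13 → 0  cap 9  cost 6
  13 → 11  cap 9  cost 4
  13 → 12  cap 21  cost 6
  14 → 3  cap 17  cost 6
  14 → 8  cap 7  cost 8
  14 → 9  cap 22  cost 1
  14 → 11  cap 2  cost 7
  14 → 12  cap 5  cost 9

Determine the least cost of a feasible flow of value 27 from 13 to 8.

shortest-cost path #1: 13→11→10→1→8 push 7 @ unit cost 17 (adds 119)
shortest-cost path #2: 13→0→6→14→8 push 3 @ unit cost 19 (adds 57)
shortest-cost path #3: 13→12→4→8 push 9 @ unit cost 19 (adds 171)
shortest-cost path #4: 13→11→5→14→8 push 2 @ unit cost 21 (adds 42)
shortest-cost path #5: 13→0→7→1→10→11→5→14→8 push 2 @ unit cost 29 (adds 58)
shortest-cost path #6: 13→0→7→1→10→4→8 push 4 @ unit cost 31 (adds 124)
total cost = 571

Minimum cost for 27 units: 571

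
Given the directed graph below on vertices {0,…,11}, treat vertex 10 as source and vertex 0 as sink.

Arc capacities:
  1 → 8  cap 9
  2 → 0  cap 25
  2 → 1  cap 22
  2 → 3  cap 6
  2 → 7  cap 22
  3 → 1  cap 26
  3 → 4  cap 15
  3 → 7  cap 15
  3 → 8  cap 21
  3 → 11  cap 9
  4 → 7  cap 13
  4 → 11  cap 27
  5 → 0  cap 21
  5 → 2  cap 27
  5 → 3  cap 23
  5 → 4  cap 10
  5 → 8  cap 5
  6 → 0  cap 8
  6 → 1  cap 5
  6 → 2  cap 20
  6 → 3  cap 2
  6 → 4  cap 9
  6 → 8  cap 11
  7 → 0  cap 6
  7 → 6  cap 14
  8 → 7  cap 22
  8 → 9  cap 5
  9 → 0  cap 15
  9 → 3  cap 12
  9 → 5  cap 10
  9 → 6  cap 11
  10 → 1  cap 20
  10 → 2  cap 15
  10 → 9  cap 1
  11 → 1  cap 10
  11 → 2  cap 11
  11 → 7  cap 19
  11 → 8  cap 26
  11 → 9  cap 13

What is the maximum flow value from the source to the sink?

Maximum flow value: 25

augment #1: 10→2→0 bottleneck 15, total now 15
augment #2: 10→9→0 bottleneck 1, total now 16
augment #3: 10→1→8→7→0 bottleneck 6, total now 22
augment #4: 10→1→8→9→0 bottleneck 3, total now 25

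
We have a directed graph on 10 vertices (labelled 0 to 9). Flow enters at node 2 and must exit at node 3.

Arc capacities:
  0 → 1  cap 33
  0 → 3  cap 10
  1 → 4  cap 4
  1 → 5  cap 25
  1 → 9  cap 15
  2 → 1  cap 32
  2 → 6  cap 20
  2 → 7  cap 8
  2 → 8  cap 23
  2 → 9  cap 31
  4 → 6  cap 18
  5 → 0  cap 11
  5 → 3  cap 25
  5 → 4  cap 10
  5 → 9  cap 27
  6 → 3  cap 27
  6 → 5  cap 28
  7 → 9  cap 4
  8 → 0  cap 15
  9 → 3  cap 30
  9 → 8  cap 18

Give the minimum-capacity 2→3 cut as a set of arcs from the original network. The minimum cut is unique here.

augment #1: 2→6→3 push 20
augment #2: 2→9→3 push 30
augment #3: 2→1→5→3 push 25
augment #4: 2→8→0→3 push 10
augment #5: 2→1→4→6→3 push 4
max flow = 89; residual-reachable set from 2 gives S-side
cut edges (S→T): {(0,3), (1,4), (1,5), (2,6), (9,3)} total cap 89

Min-cut arcs: {(0,3), (1,4), (1,5), (2,6), (9,3)} (total capacity 89)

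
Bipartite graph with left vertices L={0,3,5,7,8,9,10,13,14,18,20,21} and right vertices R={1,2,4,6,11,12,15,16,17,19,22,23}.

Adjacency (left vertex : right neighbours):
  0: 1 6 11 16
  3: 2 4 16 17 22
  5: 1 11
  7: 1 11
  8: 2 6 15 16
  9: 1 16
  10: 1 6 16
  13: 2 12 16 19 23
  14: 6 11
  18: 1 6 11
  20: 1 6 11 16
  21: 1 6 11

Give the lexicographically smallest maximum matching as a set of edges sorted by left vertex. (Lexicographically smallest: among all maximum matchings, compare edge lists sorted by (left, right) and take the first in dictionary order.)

|M| = 7 (so the lex-smallest maximum matching has 7 edges)
process left vertices in ascending order; for each, take the smallest-labelled available neighbour that still permits 7 edges overall, or leave it unmatched if none does
lex-smallest matching: {0-1, 3-2, 5-11, 8-15, 9-16, 10-6, 13-12}

Lex-smallest maximum matching: {(0,1), (3,2), (5,11), (8,15), (9,16), (10,6), (13,12)}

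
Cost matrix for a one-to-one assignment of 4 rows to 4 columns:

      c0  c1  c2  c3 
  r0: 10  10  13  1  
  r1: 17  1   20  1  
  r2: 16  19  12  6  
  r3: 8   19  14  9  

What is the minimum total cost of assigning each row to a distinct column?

Minimum assignment cost: 22

optimal assignment: row0→col3 (cost 1), row1→col1 (cost 1), row2→col2 (cost 12), row3→col0 (cost 8)
total = 1 + 1 + 12 + 8 = 22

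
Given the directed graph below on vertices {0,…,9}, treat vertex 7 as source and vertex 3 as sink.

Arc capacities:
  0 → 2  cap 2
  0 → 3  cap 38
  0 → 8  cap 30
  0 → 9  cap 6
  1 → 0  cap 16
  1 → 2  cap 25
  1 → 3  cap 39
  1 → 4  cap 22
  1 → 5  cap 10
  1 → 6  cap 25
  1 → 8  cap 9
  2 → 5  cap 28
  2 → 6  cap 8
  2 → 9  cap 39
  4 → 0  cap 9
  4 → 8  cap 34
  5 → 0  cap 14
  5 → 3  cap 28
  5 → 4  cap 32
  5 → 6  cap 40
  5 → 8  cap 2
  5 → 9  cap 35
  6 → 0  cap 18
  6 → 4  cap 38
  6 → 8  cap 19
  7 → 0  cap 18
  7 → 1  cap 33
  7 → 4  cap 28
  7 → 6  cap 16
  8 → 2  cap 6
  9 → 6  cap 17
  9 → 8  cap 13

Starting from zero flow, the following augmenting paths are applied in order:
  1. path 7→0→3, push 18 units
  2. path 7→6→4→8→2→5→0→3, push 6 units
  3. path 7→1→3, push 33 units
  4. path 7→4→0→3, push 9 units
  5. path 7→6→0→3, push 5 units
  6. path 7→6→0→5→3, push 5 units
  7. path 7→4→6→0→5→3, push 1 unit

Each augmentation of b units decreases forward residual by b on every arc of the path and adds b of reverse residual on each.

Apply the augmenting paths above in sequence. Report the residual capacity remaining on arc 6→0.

Residual capacity of (6,0): 7

after path 1 (7→0→3, push 18): res(6,0)=18
after path 2 (7→6→4→8→2→5→0→3, push 6): res(6,0)=18
after path 3 (7→1→3, push 33): res(6,0)=18
after path 4 (7→4→0→3, push 9): res(6,0)=18
after path 5 (7→6→0→3, push 5): res(6,0)=13
after path 6 (7→6→0→5→3, push 5): res(6,0)=8
after path 7 (7→4→6→0→5→3, push 1): res(6,0)=7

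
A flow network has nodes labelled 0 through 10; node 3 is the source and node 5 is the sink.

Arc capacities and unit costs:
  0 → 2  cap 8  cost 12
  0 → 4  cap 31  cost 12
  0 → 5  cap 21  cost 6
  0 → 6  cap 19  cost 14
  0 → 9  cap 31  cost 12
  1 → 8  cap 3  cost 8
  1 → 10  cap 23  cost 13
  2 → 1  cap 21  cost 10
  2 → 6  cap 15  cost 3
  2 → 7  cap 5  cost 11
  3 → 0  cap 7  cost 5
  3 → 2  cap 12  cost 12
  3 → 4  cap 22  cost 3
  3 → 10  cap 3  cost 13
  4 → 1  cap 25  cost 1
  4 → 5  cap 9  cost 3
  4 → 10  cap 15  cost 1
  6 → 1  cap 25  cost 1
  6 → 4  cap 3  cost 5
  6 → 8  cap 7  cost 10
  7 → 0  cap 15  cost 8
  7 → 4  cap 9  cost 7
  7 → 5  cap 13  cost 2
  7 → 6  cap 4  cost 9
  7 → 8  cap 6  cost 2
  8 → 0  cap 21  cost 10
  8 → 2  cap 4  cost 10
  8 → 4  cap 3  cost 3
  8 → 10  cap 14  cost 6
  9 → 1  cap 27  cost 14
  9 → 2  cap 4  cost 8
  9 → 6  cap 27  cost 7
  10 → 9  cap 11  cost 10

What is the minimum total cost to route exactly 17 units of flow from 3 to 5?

Minimum cost for 17 units: 156

shortest-cost path #1: 3→4→5 push 9 @ unit cost 6 (adds 54)
shortest-cost path #2: 3→0→5 push 7 @ unit cost 11 (adds 77)
shortest-cost path #3: 3→2→7→5 push 1 @ unit cost 25 (adds 25)
total cost = 156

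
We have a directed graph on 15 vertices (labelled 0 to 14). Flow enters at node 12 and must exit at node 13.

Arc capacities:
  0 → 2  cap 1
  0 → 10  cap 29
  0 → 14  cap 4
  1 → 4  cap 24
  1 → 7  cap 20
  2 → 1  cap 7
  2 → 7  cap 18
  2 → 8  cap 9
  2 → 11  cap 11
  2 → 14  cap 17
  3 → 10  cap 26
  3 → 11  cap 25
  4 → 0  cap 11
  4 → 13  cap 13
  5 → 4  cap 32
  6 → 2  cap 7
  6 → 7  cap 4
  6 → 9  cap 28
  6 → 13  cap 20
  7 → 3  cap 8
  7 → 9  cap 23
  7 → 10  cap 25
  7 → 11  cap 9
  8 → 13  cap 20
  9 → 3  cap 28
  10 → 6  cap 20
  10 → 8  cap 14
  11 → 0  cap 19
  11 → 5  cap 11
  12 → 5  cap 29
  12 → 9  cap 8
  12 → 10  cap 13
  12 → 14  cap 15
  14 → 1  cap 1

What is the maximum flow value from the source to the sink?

Maximum flow value: 46

augment #1: 12→5→4→13 bottleneck 13, total now 13
augment #2: 12→10→6→13 bottleneck 13, total now 26
augment #3: 12→9→3→10→6→13 bottleneck 7, total now 33
augment #4: 12→9→3→10→8→13 bottleneck 1, total now 34
augment #5: 12→5→4→0→2→8→13 bottleneck 1, total now 35
augment #6: 12→5→4→0→10→8→13 bottleneck 10, total now 45
augment #7: 12→14→1→7→10→8→13 bottleneck 1, total now 46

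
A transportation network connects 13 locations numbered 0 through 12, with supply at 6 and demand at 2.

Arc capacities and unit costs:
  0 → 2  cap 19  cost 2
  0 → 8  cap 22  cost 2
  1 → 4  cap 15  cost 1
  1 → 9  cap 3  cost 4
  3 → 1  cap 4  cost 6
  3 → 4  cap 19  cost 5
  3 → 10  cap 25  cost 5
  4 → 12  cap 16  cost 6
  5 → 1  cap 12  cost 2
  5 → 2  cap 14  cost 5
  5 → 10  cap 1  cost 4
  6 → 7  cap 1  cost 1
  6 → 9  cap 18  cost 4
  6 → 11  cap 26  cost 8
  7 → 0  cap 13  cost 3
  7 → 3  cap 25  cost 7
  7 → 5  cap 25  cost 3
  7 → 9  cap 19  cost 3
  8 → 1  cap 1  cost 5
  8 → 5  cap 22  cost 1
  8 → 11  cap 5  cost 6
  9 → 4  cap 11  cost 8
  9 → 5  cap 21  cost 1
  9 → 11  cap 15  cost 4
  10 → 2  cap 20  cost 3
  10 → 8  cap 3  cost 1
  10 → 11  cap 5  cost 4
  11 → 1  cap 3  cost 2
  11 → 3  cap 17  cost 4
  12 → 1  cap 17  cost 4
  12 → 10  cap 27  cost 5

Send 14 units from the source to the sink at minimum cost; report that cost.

shortest-cost path #1: 6→7→0→2 push 1 @ unit cost 6 (adds 6)
shortest-cost path #2: 6→9→5→2 push 13 @ unit cost 10 (adds 130)
total cost = 136

Minimum cost for 14 units: 136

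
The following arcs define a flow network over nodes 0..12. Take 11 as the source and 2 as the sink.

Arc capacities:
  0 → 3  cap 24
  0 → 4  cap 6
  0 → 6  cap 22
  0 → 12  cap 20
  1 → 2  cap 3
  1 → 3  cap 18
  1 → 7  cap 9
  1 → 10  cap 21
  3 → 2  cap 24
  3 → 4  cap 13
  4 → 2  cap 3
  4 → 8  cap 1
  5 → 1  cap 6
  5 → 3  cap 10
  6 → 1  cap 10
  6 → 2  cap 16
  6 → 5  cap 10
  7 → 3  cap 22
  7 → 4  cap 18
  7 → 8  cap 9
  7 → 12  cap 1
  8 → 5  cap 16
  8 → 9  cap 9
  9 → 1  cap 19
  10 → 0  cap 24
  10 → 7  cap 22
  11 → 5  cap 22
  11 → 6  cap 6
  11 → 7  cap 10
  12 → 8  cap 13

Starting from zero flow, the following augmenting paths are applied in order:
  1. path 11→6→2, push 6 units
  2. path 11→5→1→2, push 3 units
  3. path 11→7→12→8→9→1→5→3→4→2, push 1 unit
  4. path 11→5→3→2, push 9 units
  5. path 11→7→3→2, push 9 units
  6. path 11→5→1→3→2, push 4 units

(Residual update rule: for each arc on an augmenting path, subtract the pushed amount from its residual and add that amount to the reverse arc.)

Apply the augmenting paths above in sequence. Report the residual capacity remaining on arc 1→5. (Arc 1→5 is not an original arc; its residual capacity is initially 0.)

Residual capacity of (1,5): 6

after path 1 (11→6→2, push 6): res(1,5)=0
after path 2 (11→5→1→2, push 3): res(1,5)=3
after path 3 (11→7→12→8→9→1→5→3→4→2, push 1): res(1,5)=2
after path 4 (11→5→3→2, push 9): res(1,5)=2
after path 5 (11→7→3→2, push 9): res(1,5)=2
after path 6 (11→5→1→3→2, push 4): res(1,5)=6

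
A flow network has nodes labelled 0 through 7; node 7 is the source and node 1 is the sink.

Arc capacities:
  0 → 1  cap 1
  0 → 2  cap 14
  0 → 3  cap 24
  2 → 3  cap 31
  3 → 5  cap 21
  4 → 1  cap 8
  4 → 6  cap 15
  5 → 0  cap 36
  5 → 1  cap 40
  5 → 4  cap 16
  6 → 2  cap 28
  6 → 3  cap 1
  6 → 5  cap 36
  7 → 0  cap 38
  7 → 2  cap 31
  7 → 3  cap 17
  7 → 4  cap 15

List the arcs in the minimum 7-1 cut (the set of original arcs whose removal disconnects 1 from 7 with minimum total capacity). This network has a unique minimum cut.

Min-cut arcs: {(0,1), (3,5), (7,4)} (total capacity 37)

augment #1: 7→0→1 push 1
augment #2: 7→4→1 push 8
augment #3: 7→3→5→1 push 17
augment #4: 7→0→3→5→1 push 4
augment #5: 7→4→6→5→1 push 7
max flow = 37; residual-reachable set from 7 gives S-side
cut edges (S→T): {(0,1), (3,5), (7,4)} total cap 37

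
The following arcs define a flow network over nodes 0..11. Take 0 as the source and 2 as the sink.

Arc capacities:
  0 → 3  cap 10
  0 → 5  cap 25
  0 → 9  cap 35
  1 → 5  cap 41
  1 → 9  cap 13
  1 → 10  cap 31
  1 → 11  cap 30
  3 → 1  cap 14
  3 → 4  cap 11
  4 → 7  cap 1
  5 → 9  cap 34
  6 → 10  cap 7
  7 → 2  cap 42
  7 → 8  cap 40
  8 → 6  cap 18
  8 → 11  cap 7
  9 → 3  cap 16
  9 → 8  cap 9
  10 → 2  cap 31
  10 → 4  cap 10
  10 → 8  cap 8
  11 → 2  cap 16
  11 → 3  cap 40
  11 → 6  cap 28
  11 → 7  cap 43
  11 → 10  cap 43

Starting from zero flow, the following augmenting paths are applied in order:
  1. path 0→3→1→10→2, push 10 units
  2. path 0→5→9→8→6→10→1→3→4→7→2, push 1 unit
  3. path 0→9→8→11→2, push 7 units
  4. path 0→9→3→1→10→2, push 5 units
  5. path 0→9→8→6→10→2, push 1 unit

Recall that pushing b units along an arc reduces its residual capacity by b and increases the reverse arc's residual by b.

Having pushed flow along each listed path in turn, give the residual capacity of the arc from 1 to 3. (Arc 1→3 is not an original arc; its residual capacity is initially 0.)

Residual capacity of (1,3): 14

after path 1 (0→3→1→10→2, push 10): res(1,3)=10
after path 2 (0→5→9→8→6→10→1→3→4→7→2, push 1): res(1,3)=9
after path 3 (0→9→8→11→2, push 7): res(1,3)=9
after path 4 (0→9→3→1→10→2, push 5): res(1,3)=14
after path 5 (0→9→8→6→10→2, push 1): res(1,3)=14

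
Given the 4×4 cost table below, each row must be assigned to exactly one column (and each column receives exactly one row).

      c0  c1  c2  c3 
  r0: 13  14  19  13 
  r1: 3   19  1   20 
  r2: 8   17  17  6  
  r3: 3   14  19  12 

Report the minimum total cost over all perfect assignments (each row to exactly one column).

optimal assignment: row0→col1 (cost 14), row1→col2 (cost 1), row2→col3 (cost 6), row3→col0 (cost 3)
total = 14 + 1 + 6 + 3 = 24

Minimum assignment cost: 24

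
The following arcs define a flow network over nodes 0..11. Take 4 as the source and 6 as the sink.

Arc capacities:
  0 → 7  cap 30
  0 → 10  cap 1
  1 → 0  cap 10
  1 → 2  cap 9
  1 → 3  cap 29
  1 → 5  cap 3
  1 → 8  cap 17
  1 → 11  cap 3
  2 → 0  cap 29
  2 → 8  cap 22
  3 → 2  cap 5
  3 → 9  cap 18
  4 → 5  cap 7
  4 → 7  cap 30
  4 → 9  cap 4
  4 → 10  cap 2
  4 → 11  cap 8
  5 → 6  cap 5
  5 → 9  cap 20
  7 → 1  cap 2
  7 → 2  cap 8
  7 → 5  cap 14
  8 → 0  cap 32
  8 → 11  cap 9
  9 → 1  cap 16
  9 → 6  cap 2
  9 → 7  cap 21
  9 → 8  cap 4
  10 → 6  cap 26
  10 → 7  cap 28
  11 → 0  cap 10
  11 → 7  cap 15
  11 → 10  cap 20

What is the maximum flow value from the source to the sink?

augment #1: 4→5→6 bottleneck 5, total now 5
augment #2: 4→9→6 bottleneck 2, total now 7
augment #3: 4→10→6 bottleneck 2, total now 9
augment #4: 4→11→10→6 bottleneck 8, total now 17
augment #5: 4→7→1→0→10→6 bottleneck 1, total now 18
augment #6: 4→7→1→11→10→6 bottleneck 1, total now 19
augment #7: 4→9→1→11→10→6 bottleneck 2, total now 21
augment #8: 4→5→9→8→11→10→6 bottleneck 2, total now 23
augment #9: 4→7→2→8→11→10→6 bottleneck 7, total now 30

Maximum flow value: 30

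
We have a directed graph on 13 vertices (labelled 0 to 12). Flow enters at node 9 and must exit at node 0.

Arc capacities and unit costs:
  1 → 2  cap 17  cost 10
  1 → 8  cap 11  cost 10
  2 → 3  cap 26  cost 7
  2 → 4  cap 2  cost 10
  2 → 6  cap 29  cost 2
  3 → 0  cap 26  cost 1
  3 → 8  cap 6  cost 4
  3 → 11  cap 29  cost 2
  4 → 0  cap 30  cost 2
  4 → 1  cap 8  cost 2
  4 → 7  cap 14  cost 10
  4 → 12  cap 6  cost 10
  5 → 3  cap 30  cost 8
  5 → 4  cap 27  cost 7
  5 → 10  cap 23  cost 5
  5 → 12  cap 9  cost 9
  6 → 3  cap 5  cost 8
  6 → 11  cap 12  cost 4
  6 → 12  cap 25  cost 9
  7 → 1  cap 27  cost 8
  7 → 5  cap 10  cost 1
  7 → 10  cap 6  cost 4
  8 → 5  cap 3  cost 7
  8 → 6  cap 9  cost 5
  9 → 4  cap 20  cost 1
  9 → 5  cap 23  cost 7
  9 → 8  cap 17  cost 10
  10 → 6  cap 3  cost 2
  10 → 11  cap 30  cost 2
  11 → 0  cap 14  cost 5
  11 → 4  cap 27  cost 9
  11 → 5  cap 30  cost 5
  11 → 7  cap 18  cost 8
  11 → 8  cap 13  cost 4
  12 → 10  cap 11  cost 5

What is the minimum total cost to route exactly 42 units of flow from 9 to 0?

shortest-cost path #1: 9→4→0 push 20 @ unit cost 3 (adds 60)
shortest-cost path #2: 9→5→3→0 push 22 @ unit cost 16 (adds 352)
total cost = 412

Minimum cost for 42 units: 412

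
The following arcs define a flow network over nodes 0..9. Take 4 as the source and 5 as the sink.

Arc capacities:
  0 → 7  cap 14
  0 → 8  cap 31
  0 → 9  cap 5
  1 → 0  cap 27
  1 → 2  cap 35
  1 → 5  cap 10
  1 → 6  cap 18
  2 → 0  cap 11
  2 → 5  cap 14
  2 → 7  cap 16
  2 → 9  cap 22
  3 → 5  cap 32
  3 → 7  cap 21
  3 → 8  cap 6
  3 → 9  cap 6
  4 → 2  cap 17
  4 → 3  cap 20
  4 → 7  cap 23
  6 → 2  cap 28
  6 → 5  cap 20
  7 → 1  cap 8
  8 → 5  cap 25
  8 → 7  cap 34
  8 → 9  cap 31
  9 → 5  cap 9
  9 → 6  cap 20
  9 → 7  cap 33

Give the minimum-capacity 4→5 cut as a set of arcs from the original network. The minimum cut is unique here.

Min-cut arcs: {(4,2), (4,3), (7,1)} (total capacity 45)

augment #1: 4→2→5 push 14
augment #2: 4→3→5 push 20
augment #3: 4→2→9→5 push 3
augment #4: 4→7→1→5 push 8
max flow = 45; residual-reachable set from 4 gives S-side
cut edges (S→T): {(4,2), (4,3), (7,1)} total cap 45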